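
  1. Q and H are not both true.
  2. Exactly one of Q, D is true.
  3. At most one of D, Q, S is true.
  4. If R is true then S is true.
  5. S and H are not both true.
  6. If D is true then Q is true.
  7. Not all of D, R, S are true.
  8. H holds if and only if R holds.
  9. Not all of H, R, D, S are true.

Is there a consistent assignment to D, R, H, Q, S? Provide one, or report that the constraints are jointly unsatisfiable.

D = False, R = False, H = False, Q = True, S = False

  (1) Q=T, H=F — not both ✓
  (2) {Q, D}: 1 true — exactly one ✓
  (3) {D, Q, S}: 1 true — at most one ✓
  (4) R=F ⇒ S: vacuous ✓
  (5) S=F, H=F — not both ✓
  (6) D=F ⇒ Q: vacuous ✓
  (7) {D, R, S}: 0/3 true — not all ✓
  (8) H=F, R=F — same ✓
  (9) {H, R, D, S}: 0/4 true — not all ✓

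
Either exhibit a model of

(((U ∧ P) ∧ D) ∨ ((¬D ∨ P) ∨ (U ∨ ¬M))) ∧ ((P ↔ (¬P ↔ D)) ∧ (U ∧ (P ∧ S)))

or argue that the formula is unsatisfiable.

S: True, M: True, U: True, D: False, P: True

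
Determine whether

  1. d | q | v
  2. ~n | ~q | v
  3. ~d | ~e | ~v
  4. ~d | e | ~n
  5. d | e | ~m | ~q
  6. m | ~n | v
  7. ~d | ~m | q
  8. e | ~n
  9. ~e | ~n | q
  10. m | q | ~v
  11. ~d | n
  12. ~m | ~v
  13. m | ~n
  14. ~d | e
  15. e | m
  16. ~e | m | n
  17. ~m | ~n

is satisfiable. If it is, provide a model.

e: True, q: True, n: False, v: False, m: True, d: False

Set e = True.
Try q = False:
  (~e | ~n | q) forces n = False.
  (~d | n) forces d = False.
  (d | q | v) forces v = True.
  (m | q | ~v) forces m = True.
  clause (~m | ~v) is falsified — backtrack.
So q = True.
Set n = False.
  then (~d | n) forces d = False.
  then (~e | m | n) forces m = True.
  then (~m | ~v) forces v = False.
All clauses satisfied.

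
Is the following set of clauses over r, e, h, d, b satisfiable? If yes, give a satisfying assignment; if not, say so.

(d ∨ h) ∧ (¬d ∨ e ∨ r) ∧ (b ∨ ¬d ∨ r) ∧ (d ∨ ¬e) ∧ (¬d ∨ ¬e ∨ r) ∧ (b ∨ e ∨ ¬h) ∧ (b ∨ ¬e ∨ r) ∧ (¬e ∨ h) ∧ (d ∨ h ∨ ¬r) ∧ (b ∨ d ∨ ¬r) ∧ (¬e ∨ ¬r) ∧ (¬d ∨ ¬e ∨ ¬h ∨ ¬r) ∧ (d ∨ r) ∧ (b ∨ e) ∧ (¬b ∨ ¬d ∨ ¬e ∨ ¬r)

r = True, e = False, h = False, d = True, b = True

Set r = True.
  then (¬e ∨ ¬r) forces e = False.
  then (b ∨ e) forces b = True.
Set h = False.
  then (d ∨ h) forces d = True.
All clauses satisfied.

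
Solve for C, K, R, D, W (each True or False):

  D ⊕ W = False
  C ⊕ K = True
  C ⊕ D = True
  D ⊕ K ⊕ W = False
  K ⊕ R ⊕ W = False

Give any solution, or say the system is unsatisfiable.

C: True; K: False; R: False; D: False; W: False

D ⊕ W = F ⊕ F = False ✓
C ⊕ K = T ⊕ F = True ✓
C ⊕ D = T ⊕ F = True ✓
D ⊕ K ⊕ W = F ⊕ F ⊕ F = False ✓
K ⊕ R ⊕ W = F ⊕ F ⊕ F = False ✓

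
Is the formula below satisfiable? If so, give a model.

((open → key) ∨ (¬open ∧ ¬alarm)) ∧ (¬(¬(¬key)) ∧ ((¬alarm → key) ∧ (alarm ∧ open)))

The formula is unsatisfiable.

Case alarm = True: the formula simplifies to (open → key) ∧ (¬(¬(¬key)) ∧ open).
  key = True: the conjunct ¬(¬(¬key)) becomes ¬(¬False) = False.
  key = False: simplifies to ¬open ∧ open.
    open = True: the conjunct ¬open is False.
    open = False: the conjunct open is False.
Case alarm = False: the conjunct alarm is False.
Both cases fail — unsatisfiable.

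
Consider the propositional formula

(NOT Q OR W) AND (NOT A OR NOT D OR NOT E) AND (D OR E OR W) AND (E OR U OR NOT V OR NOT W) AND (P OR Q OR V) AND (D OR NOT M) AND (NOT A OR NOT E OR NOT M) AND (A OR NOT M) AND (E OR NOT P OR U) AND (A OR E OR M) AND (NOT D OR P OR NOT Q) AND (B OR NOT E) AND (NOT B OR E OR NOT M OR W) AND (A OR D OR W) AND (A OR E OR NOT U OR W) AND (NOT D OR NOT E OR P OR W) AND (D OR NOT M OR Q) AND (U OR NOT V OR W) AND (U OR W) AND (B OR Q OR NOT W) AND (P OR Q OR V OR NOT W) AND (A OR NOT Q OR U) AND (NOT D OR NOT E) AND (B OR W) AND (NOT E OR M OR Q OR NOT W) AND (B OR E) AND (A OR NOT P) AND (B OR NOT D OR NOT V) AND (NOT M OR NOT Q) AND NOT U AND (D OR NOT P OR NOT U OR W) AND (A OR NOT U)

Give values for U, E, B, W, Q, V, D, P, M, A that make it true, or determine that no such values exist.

U=F, E=T, B=T, W=T, Q=T, V=F, D=F, P=F, M=F, A=T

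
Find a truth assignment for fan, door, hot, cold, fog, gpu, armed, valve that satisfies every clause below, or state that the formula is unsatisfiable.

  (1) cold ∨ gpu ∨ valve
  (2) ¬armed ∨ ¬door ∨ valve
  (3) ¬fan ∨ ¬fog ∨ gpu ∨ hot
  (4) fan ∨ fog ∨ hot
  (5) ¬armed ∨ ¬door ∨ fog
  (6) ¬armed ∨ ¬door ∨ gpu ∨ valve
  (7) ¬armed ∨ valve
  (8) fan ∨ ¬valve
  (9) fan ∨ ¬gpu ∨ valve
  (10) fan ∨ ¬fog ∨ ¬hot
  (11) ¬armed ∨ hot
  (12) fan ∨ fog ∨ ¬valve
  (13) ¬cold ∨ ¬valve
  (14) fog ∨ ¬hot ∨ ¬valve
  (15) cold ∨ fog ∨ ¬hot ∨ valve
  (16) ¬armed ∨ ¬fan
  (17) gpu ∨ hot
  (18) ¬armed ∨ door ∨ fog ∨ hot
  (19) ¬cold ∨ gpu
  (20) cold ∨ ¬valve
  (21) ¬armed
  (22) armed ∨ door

fan = True, door = True, hot = True, cold = False, fog = True, gpu = True, armed = False, valve = False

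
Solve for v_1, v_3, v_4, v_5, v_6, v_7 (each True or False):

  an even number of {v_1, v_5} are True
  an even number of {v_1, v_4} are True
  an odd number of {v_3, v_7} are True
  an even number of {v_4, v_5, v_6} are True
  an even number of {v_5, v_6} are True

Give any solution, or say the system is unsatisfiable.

v_1: False, v_3: False, v_4: False, v_5: False, v_6: False, v_7: True

{v_1, v_5}: 0 true → even ✓
{v_1, v_4}: 0 true → even ✓
{v_3, v_7}: 1 true → odd ✓
{v_4, v_5, v_6}: 0 true → even ✓
{v_5, v_6}: 0 true → even ✓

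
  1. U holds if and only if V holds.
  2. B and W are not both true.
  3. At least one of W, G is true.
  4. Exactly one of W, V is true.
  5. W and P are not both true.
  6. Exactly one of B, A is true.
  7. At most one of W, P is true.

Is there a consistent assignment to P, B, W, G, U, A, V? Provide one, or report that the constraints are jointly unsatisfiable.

P = False, B = False, W = True, G = True, U = False, A = True, V = False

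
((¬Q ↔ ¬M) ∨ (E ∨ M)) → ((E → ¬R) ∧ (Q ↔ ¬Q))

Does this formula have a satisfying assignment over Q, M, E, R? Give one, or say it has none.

Q = True, M = False, E = False, R = True

  ((¬Q ↔ ¬M) ∨ (E ∨ M)) → ((E → ¬R) ∧ (Q ↔ ¬Q)) = True
    (¬Q ↔ ¬M) ∨ (E ∨ M) = False
      ¬Q ↔ ¬M = False
        ¬Q = False
        ¬M = True
      E ∨ M = False
    (E → ¬R) ∧ (Q ↔ ¬Q) = False
      E → ¬R = True
        ¬R = False
      Q ↔ ¬Q = False
        ¬Q = False
The formula evaluates to True.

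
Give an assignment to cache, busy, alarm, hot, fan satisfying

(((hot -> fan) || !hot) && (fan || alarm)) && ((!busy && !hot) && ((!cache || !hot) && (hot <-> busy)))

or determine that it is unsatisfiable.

cache = False, busy = False, alarm = True, hot = False, fan = False

  ((hot -> fan) || !hot) && (fan || alarm) = True
    (hot -> fan) || !hot = True
      hot -> fan = True
      !hot = True
    fan || alarm = True
  (!busy && !hot) && ((!cache || !hot) && (hot <-> busy)) = True
    !busy && !hot = True
      !busy = True
      !hot = True
    (!cache || !hot) && (hot <-> busy) = True
      !cache || !hot = True
        !cache = True
        !hot = True
      hot <-> busy = True
Both conjuncts True, so the formula holds.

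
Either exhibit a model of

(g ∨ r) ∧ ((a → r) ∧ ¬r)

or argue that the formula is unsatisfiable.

r: False, g: True, a: False

  g ∨ r = True
  (a → r) ∧ ¬r = True
    a → r = True
    ¬r = True
Both conjuncts True, so the formula holds.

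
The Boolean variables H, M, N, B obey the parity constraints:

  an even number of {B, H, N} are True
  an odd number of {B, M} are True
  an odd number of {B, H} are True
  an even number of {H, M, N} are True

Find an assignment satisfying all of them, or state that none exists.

Unsatisfiable

Adding constraints 1, 2, 4 mod 2: every variable appears an even number of times on the left, so the left side is 0.
But the right sides sum to 1 (mod 2). 0 ≠ 1 — the system is inconsistent.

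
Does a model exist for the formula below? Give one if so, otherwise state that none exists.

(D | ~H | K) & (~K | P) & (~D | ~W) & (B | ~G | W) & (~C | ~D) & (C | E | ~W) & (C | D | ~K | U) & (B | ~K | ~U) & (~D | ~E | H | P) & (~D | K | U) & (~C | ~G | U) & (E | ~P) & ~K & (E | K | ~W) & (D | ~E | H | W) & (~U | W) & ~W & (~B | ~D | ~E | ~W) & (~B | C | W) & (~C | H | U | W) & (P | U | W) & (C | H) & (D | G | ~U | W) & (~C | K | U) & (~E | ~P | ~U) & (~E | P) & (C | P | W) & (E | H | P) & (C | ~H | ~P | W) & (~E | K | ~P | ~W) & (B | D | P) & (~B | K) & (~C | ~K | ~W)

Case W = True:
  Clause (~W) is falsified — contradiction.
Case W = False:
  (~K) forces K = False.
  (~U | W) forces U = False.
  (~D | K | U) forces D = False.
  (D | ~H | K) forces H = False.
  (D | ~E | H | W) forces E = False.
  (E | ~P) forces P = False.
  Clause (P | U | W) is falsified — contradiction.
Both cases fail, so the formula is unsatisfiable.

No satisfying assignment exists.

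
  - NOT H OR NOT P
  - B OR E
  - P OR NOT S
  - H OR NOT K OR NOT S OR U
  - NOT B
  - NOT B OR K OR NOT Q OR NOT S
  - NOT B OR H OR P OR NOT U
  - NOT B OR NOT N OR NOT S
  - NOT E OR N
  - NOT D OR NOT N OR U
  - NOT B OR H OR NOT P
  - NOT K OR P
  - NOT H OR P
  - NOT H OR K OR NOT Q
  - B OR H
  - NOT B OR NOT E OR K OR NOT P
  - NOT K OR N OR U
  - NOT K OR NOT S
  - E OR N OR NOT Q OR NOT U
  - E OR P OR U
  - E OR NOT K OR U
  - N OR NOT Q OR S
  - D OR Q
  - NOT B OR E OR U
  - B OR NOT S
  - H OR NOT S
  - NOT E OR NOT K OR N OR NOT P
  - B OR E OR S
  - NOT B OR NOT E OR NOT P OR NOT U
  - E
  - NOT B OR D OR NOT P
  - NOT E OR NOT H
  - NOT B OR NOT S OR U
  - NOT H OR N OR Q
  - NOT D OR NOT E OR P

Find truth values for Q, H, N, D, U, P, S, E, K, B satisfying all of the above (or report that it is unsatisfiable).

Case H = True:
  (NOT H OR NOT P) forces P = False.
  Clause (NOT H OR P) is falsified — contradiction.
Case H = False:
  (NOT B) forces B = False.
  Clause (B OR H) is falsified — contradiction.
Both cases fail, so the formula is unsatisfiable.

The formula is unsatisfiable.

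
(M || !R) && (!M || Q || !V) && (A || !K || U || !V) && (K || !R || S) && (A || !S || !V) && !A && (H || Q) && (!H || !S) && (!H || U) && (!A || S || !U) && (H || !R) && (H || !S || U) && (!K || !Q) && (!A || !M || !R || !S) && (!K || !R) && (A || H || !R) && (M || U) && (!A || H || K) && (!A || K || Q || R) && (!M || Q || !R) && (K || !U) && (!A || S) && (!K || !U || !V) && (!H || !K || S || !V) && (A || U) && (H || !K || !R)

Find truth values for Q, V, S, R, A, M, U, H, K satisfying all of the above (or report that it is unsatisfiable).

Q=F, V=F, S=F, R=F, A=F, M=F, U=T, H=T, K=T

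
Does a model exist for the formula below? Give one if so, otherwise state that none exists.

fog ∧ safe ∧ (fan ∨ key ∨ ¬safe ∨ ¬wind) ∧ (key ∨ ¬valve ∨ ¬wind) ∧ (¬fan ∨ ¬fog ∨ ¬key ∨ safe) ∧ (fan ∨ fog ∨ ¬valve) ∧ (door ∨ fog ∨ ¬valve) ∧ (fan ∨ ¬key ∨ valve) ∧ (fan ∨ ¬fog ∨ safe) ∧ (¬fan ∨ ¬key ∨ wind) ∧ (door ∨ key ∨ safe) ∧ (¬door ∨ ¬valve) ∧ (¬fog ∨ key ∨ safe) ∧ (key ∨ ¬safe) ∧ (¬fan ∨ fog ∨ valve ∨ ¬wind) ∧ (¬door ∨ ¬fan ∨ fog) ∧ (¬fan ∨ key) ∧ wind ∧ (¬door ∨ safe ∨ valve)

fog=T; safe=T; key=T; door=F; valve=F; wind=T; fan=T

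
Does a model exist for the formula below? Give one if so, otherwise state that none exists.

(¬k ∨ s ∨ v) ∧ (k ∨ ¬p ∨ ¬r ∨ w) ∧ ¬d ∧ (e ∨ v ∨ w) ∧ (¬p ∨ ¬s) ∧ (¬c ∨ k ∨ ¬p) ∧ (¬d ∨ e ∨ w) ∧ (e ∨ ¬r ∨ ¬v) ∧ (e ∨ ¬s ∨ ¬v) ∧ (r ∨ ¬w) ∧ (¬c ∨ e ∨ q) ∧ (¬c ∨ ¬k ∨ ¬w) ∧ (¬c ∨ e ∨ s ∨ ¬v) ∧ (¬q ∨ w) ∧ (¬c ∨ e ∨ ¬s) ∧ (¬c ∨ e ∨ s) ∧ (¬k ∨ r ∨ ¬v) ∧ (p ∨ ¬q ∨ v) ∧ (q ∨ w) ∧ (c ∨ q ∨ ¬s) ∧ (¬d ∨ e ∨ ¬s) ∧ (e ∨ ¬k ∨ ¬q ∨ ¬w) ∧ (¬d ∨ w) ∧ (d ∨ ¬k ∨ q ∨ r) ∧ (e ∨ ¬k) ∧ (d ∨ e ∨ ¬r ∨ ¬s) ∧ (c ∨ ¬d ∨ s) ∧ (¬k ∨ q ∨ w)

s = False, p = True, k = False, e = False, w = True, q = False, d = False, r = True, v = False, c = False

Unit clause (¬d) forces d = False.
Set s = False.
Set p = True.
Set k = False.
  then (¬c ∨ k ∨ ¬p) forces c = False.
Set e = False.
Try w = False:
  (k ∨ ¬p ∨ ¬r ∨ w) forces r = False.
  (e ∨ v ∨ w) forces v = True.
  (¬q ∨ w) forces q = False.
  clause (q ∨ w) is falsified — backtrack.
So w = True.
  then (r ∨ ¬w) forces r = True.
  then (e ∨ ¬r ∨ ¬v) forces v = False.
Set q = False.
All clauses satisfied.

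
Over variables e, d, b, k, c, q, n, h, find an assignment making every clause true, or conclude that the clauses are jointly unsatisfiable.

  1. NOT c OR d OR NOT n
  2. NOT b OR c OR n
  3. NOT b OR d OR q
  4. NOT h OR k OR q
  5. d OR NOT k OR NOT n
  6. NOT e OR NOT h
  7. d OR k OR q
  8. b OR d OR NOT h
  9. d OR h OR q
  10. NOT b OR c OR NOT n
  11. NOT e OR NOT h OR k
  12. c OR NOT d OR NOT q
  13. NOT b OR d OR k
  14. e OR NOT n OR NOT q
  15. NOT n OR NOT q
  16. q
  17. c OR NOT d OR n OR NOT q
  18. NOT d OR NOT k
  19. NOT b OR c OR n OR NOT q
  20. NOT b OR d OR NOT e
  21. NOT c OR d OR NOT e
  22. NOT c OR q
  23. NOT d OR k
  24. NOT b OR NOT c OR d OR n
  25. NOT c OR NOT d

Unit clause (q) forces q = True.
In (NOT n OR NOT q) only NOT n is left, so n = False.
Set e = False.
Set d = False.
Try b = True:
  (NOT b OR c OR n) forces c = True.
  clause (NOT b OR NOT c OR d OR n) is falsified — backtrack.
So b = False.
  then (b OR d OR NOT h) forces h = False.
Set k = False.
Set c = False.
All clauses satisfied.

e = False, d = False, b = False, k = False, c = False, q = True, n = False, h = False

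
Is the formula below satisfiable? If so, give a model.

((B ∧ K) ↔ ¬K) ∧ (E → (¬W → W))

W=F; B=F; K=T; E=F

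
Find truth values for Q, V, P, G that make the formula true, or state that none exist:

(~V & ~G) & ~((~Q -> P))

Q = False, V = False, P = False, G = False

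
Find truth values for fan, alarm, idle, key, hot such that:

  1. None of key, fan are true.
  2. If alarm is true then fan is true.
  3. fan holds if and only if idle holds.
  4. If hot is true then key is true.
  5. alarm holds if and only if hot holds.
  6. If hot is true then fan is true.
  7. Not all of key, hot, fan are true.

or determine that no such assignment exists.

fan = False, alarm = False, idle = False, key = False, hot = False

  (1) {key, fan}: 0 true — none ✓
  (2) alarm=F ⇒ fan: vacuous ✓
  (3) fan=F, idle=F — same ✓
  (4) hot=F ⇒ key: vacuous ✓
  (5) alarm=F, hot=F — same ✓
  (6) hot=F ⇒ fan: vacuous ✓
  (7) {key, hot, fan}: 0/3 true — not all ✓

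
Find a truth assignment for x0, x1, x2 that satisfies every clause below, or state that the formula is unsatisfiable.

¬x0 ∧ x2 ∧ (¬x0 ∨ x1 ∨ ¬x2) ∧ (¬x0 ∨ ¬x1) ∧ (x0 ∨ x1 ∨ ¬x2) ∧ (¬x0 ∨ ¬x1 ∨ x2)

Unit clause (¬x0) forces x0 = False.
Unit clause (x2) forces x2 = True.
In (x0 ∨ x1 ∨ ¬x2) only x1 is left, so x1 = True.
Check each clause:
  (¬x0): ¬x0 holds.
  (x2): x2 holds.
  (¬x0 ∨ x1 ∨ ¬x2): ¬x0 holds.
  (¬x0 ∨ ¬x1): ¬x0 holds.
  (x0 ∨ x1 ∨ ¬x2): x1 holds.
  (¬x0 ∨ ¬x1 ∨ x2): ¬x0 holds.
All clauses satisfied.

x0 = False; x1 = True; x2 = True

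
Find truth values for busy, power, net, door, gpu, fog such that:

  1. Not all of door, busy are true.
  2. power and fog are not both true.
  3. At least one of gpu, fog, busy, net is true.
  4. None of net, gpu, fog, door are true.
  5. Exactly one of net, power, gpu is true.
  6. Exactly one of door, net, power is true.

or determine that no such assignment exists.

busy=T; power=T; net=F; door=F; gpu=F; fog=F

  (1) {door, busy}: 1/2 true — not all ✓
  (2) power=T, fog=F — not both ✓
  (3) {gpu, fog, busy, net}: 1 true — at least one ✓
  (4) {net, gpu, fog, door}: 0 true — none ✓
  (5) {net, power, gpu}: 1 true — exactly one ✓
  (6) {door, net, power}: 1 true — exactly one ✓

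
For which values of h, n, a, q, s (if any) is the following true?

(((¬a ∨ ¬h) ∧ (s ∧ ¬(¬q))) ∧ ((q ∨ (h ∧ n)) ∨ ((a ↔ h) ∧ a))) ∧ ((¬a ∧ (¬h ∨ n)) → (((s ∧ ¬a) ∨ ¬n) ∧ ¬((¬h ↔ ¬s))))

h=F, n=F, a=F, q=T, s=T

  ((¬a ∨ ¬h) ∧ (s ∧ ¬(¬q))) ∧ ((q ∨ (h ∧ n)) ∨ ((a ↔ h) ∧ a)) = True
    (¬a ∨ ¬h) ∧ (s ∧ ¬(¬q)) = True
      ¬a ∨ ¬h = True
        ¬a = True
        ¬h = True
      s ∧ ¬(¬q) = True
        ¬(¬q) = True
          ¬q = False
    (q ∨ (h ∧ n)) ∨ ((a ↔ h) ∧ a) = True
      q ∨ (h ∧ n) = True
        h ∧ n = False
      (a ↔ h) ∧ a = False
        a ↔ h = True
  (¬a ∧ (¬h ∨ n)) → (((s ∧ ¬a) ∨ ¬n) ∧ ¬((¬h ↔ ¬s))) = True
    ¬a ∧ (¬h ∨ n) = True
      ¬a = True
      ¬h ∨ n = True
        ¬h = True
    ((s ∧ ¬a) ∨ ¬n) ∧ ¬((¬h ↔ ¬s)) = True
      (s ∧ ¬a) ∨ ¬n = True
        s ∧ ¬a = True
          ¬a = True
        ¬n = True
      ¬((¬h ↔ ¬s)) = True
        ¬h ↔ ¬s = False
          ¬h = True
          ¬s = False
Both conjuncts True, so the formula holds.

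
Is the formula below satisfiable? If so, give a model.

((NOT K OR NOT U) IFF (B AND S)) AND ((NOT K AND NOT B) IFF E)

E = False, K = True, S = True, B = True, U = False

  (NOT K OR NOT U) IFF (B AND S) = True
    NOT K OR NOT U = True
      NOT K = False
      NOT U = True
    B AND S = True
  (NOT K AND NOT B) IFF E = True
    NOT K AND NOT B = False
      NOT K = False
      NOT B = False
Both conjuncts True, so the formula holds.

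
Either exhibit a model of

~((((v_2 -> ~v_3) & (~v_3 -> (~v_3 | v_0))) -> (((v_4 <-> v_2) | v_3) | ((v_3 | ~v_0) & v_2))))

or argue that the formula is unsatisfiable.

v_0 = True, v_2 = False, v_3 = False, v_4 = True

  ~((((v_2 -> ~v_3) & (~v_3 -> (~v_3 | v_0))) -> (((v_4 <-> v_2) | v_3) | ((v_3 | ~v_0) & v_2)))) = True
    ((v_2 -> ~v_3) & (~v_3 -> (~v_3 | v_0))) -> (((v_4 <-> v_2) | v_3) | ((v_3 | ~v_0) & v_2)) = False
      (v_2 -> ~v_3) & (~v_3 -> (~v_3 | v_0)) = True
        v_2 -> ~v_3 = True
          ~v_3 = True
        ~v_3 -> (~v_3 | v_0) = True
          ~v_3 = True
          ~v_3 | v_0 = True
            ~v_3 = True
      ((v_4 <-> v_2) | v_3) | ((v_3 | ~v_0) & v_2) = False
        (v_4 <-> v_2) | v_3 = False
          v_4 <-> v_2 = False
        (v_3 | ~v_0) & v_2 = False
          v_3 | ~v_0 = False
            ~v_0 = False
The formula evaluates to True.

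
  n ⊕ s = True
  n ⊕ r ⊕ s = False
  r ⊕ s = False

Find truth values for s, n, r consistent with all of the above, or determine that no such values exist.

s = True, n = False, r = True

n ⊕ s = F ⊕ T = True ✓
n ⊕ r ⊕ s = F ⊕ T ⊕ T = False ✓
r ⊕ s = T ⊕ T = False ✓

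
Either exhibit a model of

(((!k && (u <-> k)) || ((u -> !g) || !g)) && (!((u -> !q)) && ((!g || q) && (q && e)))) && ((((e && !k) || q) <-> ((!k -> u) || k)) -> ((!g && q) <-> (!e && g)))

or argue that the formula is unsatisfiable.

UNSATISFIABLE

Case q = True: the formula simplifies to (((!k && (u <-> k)) || ((u -> !g) || !g)) && (!(!u) && e)) && (((!k -> u) || k) -> (!g <-> (!e && g))).
  u = True: simplifies to (((!k && k) || (!g || !g)) && e) && (!g <-> (!e && g)).
    g = True: simplifies to ((!k && k) && e) && e.
      k = True: the conjunct !k is False.
      k = False: the conjunct k is False.
    g = False: the conjunct !g <-> (!e && g) becomes !False <-> (!e && False) = False.
  u = False: the conjunct !(!u) becomes !(!False) = False.
Case q = False: the conjunct !((u -> !q)) becomes !((u -> True)) = False.
Both cases fail — unsatisfiable.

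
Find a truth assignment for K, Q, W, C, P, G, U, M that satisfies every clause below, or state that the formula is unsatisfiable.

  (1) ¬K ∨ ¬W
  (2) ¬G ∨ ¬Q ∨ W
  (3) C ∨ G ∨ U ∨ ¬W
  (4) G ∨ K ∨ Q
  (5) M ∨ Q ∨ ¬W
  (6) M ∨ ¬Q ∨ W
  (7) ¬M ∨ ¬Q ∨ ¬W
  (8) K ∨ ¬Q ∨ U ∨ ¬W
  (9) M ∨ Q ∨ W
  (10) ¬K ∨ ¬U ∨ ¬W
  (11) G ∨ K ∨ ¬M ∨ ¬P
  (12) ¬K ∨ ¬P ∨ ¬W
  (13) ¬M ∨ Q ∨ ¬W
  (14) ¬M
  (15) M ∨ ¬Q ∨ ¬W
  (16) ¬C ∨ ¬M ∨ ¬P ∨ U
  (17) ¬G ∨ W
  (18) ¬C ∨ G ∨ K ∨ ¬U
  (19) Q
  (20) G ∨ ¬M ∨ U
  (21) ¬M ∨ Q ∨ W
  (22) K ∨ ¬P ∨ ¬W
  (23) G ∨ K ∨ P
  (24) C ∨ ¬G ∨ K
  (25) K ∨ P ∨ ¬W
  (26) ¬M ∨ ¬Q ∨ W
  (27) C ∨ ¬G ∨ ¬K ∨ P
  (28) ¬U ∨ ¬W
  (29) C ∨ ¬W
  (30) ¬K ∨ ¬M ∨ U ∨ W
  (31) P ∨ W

UNSATISFIABLE

Case Q = True:
  (¬M) forces M = False.
  (M ∨ ¬Q ∨ W) forces W = True.
  Clause (M ∨ ¬Q ∨ ¬W) is falsified — contradiction.
Case Q = False:
  Clause (Q) is falsified — contradiction.
Both cases fail, so the formula is unsatisfiable.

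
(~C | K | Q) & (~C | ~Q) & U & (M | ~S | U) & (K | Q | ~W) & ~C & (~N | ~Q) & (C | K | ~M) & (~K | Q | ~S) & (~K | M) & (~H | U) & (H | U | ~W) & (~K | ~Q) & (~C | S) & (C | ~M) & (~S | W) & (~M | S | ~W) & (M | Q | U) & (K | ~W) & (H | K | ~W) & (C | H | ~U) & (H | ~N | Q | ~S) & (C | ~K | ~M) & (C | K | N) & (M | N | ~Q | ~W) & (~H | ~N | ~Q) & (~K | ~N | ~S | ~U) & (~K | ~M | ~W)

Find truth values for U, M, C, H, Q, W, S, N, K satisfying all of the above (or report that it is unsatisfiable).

U=T, M=F, C=F, H=T, Q=F, W=F, S=F, N=T, K=F

Unit clause (U) forces U = True.
Unit clause (~C) forces C = False.
In (C | ~M) only ~M is left, so M = False.
In (C | H | ~U) only H is left, so H = True.
In (~K | M) only ~K is left, so K = False.
In (K | ~W) only ~W is left, so W = False.
In (C | K | N) only N is left, so N = True.
In (~H | ~N | ~Q) only ~Q is left, so Q = False.
In (~S | W) only ~S is left, so S = False.
All clauses satisfied.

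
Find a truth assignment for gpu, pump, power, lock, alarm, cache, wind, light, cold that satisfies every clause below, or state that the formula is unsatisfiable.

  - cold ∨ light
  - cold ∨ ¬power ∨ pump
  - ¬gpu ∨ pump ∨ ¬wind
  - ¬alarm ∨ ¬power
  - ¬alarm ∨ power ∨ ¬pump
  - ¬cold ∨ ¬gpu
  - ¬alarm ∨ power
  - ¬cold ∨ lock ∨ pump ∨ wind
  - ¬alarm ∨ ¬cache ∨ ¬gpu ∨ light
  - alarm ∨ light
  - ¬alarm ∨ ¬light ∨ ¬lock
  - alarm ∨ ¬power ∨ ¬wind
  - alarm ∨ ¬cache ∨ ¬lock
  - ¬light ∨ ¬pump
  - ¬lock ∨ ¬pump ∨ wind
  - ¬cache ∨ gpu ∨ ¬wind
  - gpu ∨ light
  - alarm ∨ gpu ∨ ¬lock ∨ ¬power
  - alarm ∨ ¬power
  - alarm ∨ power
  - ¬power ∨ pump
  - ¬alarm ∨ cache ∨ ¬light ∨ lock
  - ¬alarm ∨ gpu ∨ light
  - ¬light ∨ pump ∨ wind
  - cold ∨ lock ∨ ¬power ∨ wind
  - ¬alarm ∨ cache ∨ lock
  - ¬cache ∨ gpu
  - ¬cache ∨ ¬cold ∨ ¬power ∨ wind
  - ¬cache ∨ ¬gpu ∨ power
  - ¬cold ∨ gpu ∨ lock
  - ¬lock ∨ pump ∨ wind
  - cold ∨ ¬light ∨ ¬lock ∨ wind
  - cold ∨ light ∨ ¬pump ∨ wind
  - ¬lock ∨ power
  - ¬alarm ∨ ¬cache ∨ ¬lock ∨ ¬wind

The formula is unsatisfiable.

Case power = True:
  (¬alarm ∨ ¬power) forces alarm = False.
  Clause (alarm ∨ ¬power) is falsified — contradiction.
Case power = False:
  (¬alarm ∨ power) forces alarm = False.
  Clause (alarm ∨ power) is falsified — contradiction.
Both cases fail, so the formula is unsatisfiable.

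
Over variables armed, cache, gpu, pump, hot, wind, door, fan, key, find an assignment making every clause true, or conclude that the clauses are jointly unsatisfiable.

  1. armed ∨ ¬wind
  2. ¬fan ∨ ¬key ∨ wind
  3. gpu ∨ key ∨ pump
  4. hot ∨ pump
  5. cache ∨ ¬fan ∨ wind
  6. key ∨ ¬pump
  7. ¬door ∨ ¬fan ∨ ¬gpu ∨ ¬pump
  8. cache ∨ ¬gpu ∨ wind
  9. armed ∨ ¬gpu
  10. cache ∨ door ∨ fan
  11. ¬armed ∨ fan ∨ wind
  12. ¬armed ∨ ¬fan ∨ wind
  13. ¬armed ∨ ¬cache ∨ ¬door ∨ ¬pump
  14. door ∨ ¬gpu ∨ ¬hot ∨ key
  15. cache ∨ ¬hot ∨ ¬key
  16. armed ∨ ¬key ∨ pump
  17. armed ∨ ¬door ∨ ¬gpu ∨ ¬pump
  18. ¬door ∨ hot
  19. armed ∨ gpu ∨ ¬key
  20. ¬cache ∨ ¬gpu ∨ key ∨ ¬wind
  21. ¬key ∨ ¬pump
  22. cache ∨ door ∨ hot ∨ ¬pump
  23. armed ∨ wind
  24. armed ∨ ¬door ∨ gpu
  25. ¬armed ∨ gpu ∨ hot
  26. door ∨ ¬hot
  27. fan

Unit clause (fan) forces fan = True.
Try armed = False:
  (armed ∨ ¬wind) forces wind = False.
  clause (armed ∨ wind) is falsified — backtrack.
So armed = True.
  then (¬armed ∨ ¬fan ∨ wind) forces wind = True.
Set cache = False.
Try gpu = False:
  (¬armed ∨ gpu ∨ hot) forces hot = True.
  (cache ∨ ¬hot ∨ ¬key) forces key = False.
  (gpu ∨ key ∨ pump) forces pump = True.
  clause (key ∨ ¬pump) is falsified — backtrack.
So gpu = True.
Try pump = True:
  (key ∨ ¬pump) forces key = True.
  clause (¬key ∨ ¬pump) is falsified — backtrack.
So pump = False.
  then (hot ∨ pump) forces hot = True.
  then (cache ∨ ¬hot ∨ ¬key) forces key = False.
  then (door ∨ ¬hot) forces door = True.
All clauses satisfied.

armed: True; cache: False; gpu: True; pump: False; hot: True; wind: True; door: True; fan: True; key: False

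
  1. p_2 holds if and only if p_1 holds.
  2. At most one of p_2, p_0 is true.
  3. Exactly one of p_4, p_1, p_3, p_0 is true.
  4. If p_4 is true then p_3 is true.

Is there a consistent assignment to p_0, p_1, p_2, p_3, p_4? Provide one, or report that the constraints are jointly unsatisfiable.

p_0 = True, p_1 = False, p_2 = False, p_3 = False, p_4 = False

  (1) p_2=F, p_1=F — same ✓
  (2) {p_2, p_0}: 1 true — at most one ✓
  (3) {p_4, p_1, p_3, p_0}: 1 true — exactly one ✓
  (4) p_4=F ⇒ p_3: vacuous ✓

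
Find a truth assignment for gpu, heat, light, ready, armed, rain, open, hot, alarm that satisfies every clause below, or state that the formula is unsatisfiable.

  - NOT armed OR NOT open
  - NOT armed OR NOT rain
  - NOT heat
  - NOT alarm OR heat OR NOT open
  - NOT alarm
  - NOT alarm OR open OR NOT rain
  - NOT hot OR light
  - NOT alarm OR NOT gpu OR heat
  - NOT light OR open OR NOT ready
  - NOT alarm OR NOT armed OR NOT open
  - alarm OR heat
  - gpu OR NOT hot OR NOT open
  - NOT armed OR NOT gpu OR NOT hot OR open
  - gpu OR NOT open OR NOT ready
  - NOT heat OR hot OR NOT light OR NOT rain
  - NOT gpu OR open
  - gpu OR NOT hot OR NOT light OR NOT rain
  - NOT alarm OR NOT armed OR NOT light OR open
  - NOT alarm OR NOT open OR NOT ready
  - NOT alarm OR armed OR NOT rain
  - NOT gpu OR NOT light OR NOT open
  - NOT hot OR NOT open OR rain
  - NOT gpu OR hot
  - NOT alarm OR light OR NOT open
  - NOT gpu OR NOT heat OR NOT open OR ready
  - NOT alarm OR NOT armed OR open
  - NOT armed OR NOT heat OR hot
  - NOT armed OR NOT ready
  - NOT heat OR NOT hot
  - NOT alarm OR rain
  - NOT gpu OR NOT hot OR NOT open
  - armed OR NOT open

UNSATISFIABLE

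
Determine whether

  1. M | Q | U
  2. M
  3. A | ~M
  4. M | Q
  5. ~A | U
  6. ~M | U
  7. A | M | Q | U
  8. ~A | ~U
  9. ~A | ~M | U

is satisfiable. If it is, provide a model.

The formula is unsatisfiable.

Case M = True:
  (A | ~M) forces A = True.
  (~A | U) forces U = True.
  Clause (~A | ~U) is falsified — contradiction.
Case M = False:
  Clause (M) is falsified — contradiction.
Both cases fail, so the formula is unsatisfiable.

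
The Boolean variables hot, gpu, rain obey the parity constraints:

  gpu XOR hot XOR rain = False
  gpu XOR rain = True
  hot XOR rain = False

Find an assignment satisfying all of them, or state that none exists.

hot = True, gpu = False, rain = True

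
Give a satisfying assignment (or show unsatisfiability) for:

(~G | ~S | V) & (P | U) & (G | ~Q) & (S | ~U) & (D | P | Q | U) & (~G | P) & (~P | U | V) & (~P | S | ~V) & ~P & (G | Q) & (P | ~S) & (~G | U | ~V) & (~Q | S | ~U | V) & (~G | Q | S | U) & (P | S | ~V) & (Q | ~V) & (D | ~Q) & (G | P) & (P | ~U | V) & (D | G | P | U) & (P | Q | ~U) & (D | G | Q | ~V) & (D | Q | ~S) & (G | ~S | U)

Case G = True:
  (~G | P) forces P = True.
  Clause (~P) is falsified — contradiction.
Case G = False:
  (G | ~Q) forces Q = False.
  Clause (G | Q) is falsified — contradiction.
Both cases fail, so the formula is unsatisfiable.

Unsatisfiable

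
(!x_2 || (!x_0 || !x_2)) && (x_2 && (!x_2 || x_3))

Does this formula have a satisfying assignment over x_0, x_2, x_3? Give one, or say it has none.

x_0 = False; x_2 = True; x_3 = True

  !x_2 || (!x_0 || !x_2) = True
    !x_2 = False
    !x_0 || !x_2 = True
      !x_0 = True
      !x_2 = False
  x_2 && (!x_2 || x_3) = True
    !x_2 || x_3 = True
      !x_2 = False
Both conjuncts True, so the formula holds.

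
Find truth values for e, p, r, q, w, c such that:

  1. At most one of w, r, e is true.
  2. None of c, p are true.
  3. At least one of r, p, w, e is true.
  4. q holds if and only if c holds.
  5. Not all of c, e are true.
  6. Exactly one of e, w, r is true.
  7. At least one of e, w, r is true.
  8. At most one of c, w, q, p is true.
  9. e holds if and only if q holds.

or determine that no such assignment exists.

e=F, p=F, r=T, q=F, w=F, c=F

  (1) {w, r, e}: 1 true — at most one ✓
  (2) {c, p}: 0 true — none ✓
  (3) {r, p, w, e}: 1 true — at least one ✓
  (4) q=F, c=F — same ✓
  (5) {c, e}: 0/2 true — not all ✓
  (6) {e, w, r}: 1 true — exactly one ✓
  (7) {e, w, r}: 1 true — at least one ✓
  (8) {c, w, q, p}: 0 true — at most one ✓
  (9) e=F, q=F — same ✓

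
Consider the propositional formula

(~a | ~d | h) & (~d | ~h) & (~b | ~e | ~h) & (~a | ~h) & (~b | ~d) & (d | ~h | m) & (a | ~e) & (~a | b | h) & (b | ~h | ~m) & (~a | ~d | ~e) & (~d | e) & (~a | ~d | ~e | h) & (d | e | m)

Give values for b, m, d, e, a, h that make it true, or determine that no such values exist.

Set b = True.
  then (~b | ~d) forces d = False.
Set m = True.
Set e = False.
Set a = False.
Set h = True.
All clauses satisfied.

b: True, m: True, d: False, e: False, a: False, h: True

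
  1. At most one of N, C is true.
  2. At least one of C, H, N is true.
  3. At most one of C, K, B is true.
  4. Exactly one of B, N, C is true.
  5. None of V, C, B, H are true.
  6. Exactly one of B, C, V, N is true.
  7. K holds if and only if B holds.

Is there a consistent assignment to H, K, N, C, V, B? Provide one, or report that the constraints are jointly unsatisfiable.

H: False, K: False, N: True, C: False, V: False, B: False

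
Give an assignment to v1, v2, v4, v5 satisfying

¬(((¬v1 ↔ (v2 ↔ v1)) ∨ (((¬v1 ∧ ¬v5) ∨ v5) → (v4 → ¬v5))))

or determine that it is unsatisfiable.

v1: True, v2: True, v4: True, v5: True

  ¬(((¬v1 ↔ (v2 ↔ v1)) ∨ (((¬v1 ∧ ¬v5) ∨ v5) → (v4 → ¬v5)))) = True
    (¬v1 ↔ (v2 ↔ v1)) ∨ (((¬v1 ∧ ¬v5) ∨ v5) → (v4 → ¬v5)) = False
      ¬v1 ↔ (v2 ↔ v1) = False
        ¬v1 = False
        v2 ↔ v1 = True
      ((¬v1 ∧ ¬v5) ∨ v5) → (v4 → ¬v5) = False
        (¬v1 ∧ ¬v5) ∨ v5 = True
          ¬v1 ∧ ¬v5 = False
            ¬v1 = False
            ¬v5 = False
        v4 → ¬v5 = False
          ¬v5 = False
The formula evaluates to True.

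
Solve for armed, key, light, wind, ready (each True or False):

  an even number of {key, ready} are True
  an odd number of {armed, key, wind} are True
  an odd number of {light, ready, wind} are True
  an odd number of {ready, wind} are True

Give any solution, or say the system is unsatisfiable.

armed = False, key = True, light = False, wind = False, ready = True

{key, ready}: 2 true → even ✓
{armed, key, wind}: 1 true → odd ✓
{light, ready, wind}: 1 true → odd ✓
{ready, wind}: 1 true → odd ✓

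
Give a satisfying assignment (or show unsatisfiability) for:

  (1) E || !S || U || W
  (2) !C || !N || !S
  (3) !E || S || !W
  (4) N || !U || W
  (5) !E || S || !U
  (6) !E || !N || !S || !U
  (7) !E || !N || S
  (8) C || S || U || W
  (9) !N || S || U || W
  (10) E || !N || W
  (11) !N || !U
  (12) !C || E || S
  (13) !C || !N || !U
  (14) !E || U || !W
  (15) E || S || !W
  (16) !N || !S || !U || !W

Set E = True.
Set U = False.
  then (!E || U || !W) forces W = False.
Set N = True.
  then (!E || !N || S) forces S = True.
  then (!C || !N || !S) forces C = False.
All clauses satisfied.

E=T; U=F; N=T; C=F; W=F; S=T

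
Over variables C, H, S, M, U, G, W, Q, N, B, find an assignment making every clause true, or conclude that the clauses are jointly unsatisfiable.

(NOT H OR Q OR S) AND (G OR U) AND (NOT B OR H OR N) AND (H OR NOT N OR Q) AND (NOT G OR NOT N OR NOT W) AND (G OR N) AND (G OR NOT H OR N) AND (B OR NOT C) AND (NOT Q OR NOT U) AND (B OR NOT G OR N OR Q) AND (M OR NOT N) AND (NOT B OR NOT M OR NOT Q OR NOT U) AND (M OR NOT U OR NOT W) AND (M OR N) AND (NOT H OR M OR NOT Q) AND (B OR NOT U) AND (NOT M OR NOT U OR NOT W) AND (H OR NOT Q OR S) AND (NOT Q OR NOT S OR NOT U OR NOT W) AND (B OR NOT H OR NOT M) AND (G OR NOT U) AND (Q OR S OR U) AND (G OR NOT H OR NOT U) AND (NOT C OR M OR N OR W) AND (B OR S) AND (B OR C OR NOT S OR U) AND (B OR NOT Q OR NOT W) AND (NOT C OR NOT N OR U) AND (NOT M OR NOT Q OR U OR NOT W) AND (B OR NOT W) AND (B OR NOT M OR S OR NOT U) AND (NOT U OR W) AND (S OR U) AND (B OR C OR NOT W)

Set C = False.
Set H = True.
Try S = False:
  (NOT H OR Q OR S) forces Q = True.
  (NOT Q OR NOT U) forces U = False.
  clause (S OR U) is falsified — backtrack.
So S = True.
Set M = True.
  then (B OR NOT H OR NOT M) forces B = True.
Set U = False.
  then (G OR U) forces G = True.
Set W = False.
Set Q = True.
Set N = True.
All clauses satisfied.

C = False, H = True, S = True, M = True, U = False, G = True, W = False, Q = True, N = True, B = True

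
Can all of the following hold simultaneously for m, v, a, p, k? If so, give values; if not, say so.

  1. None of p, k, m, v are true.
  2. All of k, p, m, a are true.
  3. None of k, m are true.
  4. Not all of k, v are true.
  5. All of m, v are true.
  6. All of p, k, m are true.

Case m = True:
  Constraint (1) is violated (m=T) — contradiction.
Case m = False:
  Constraint (2) is violated (m=F) — contradiction.
Both cases fail — unsatisfiable.

Unsatisfiable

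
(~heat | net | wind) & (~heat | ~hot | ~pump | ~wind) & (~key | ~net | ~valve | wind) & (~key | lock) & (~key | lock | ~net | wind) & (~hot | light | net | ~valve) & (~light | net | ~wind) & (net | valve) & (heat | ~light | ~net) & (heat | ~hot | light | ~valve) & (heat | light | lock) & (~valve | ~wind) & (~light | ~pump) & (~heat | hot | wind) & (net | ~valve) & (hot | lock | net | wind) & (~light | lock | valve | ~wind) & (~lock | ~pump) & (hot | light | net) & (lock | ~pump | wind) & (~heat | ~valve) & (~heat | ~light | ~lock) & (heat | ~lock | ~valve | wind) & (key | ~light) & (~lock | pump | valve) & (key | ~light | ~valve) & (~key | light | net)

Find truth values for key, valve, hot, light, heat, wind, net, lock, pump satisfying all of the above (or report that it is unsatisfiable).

key: False, valve: False, hot: False, light: False, heat: True, wind: True, net: True, lock: False, pump: True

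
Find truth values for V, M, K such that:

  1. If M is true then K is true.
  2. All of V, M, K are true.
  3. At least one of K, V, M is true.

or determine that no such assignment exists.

V = True, M = True, K = True

  (1) M=T ⇒ K: T ✓
  (2) {V, M, K}: all 3 true ✓
  (3) {K, V, M}: 3 true — at least one ✓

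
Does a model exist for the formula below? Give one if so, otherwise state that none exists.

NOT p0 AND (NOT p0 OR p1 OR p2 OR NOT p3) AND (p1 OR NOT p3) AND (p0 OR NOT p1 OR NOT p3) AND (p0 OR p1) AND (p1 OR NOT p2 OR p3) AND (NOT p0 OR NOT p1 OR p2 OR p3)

p0 = False; p1 = True; p2 = False; p3 = False

Unit clause (NOT p0) forces p0 = False.
In (p0 OR p1) only p1 is left, so p1 = True.
In (p0 OR NOT p1 OR NOT p3) only NOT p3 is left, so p3 = False.
Set p2 = False.
All clauses satisfied.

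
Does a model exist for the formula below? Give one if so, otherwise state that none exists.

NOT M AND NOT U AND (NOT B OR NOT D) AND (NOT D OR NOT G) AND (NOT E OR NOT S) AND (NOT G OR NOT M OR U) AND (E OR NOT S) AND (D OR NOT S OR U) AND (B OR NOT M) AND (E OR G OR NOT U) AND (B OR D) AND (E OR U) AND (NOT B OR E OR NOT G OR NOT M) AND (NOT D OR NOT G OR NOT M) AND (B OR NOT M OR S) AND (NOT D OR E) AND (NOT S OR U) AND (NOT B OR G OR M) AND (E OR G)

M=F, S=F, D=F, E=T, U=F, G=T, B=T

Unit clause (NOT M) forces M = False.
Unit clause (NOT U) forces U = False.
In (E OR U) only E is left, so E = True.
In (NOT S OR U) only NOT S is left, so S = False.
Set D = False.
  then (B OR D) forces B = True.
  then (NOT B OR G OR M) forces G = True.
All clauses satisfied.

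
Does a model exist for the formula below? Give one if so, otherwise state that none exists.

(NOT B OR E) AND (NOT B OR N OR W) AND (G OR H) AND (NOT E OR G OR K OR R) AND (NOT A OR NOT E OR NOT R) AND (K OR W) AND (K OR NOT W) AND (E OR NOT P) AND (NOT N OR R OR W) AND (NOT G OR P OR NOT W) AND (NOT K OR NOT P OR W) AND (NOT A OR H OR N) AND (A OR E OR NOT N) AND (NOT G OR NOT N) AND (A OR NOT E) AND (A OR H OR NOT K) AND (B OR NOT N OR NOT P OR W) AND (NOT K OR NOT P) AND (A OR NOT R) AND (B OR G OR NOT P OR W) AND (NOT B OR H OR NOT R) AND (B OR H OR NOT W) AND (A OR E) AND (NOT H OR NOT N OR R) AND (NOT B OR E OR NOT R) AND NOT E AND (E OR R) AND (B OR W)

W=T, N=F, H=T, B=F, R=T, E=F, P=F, K=T, A=T, G=F

Unit clause (NOT E) forces E = False.
In (E OR R) only R is left, so R = True.
In (NOT B OR E) only NOT B is left, so B = False.
In (E OR NOT P) only NOT P is left, so P = False.
In (A OR NOT R) only A is left, so A = True.
In (B OR W) only W is left, so W = True.
In (K OR NOT W) only K is left, so K = True.
In (NOT G OR P OR NOT W) only NOT G is left, so G = False.
In (B OR H OR NOT W) only H is left, so H = True.
Set N = False.
All clauses satisfied.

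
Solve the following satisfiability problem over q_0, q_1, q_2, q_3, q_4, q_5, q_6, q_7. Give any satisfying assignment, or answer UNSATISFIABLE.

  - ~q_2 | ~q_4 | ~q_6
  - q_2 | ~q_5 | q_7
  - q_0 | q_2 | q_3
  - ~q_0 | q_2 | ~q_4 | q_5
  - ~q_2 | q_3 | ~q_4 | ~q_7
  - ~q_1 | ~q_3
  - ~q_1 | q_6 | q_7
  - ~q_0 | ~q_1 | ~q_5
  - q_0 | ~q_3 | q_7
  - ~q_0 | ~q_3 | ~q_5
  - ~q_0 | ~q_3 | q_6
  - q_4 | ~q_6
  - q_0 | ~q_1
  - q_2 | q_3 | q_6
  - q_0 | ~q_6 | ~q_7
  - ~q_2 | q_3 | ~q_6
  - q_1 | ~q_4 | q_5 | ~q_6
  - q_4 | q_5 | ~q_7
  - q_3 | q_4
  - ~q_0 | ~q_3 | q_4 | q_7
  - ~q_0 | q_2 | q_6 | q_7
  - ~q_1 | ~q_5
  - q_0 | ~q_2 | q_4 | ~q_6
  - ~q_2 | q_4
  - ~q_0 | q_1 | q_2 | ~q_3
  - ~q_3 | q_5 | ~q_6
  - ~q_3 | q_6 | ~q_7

q_0 = False, q_1 = False, q_2 = True, q_3 = False, q_4 = True, q_5 = True, q_6 = False, q_7 = False

Set q_0 = False.
  then (q_0 | ~q_1) forces q_1 = False.
Try q_2 = False:
  (q_0 | q_2 | q_3) forces q_3 = True.
  (q_0 | ~q_3 | q_7) forces q_7 = True.
  (q_0 | ~q_6 | ~q_7) forces q_6 = False.
  clause (~q_3 | q_6 | ~q_7) is falsified — backtrack.
So q_2 = True.
  then (~q_2 | q_4) forces q_4 = True.
  then (~q_2 | ~q_4 | ~q_6) forces q_6 = False.
Try q_3 = True:
  (q_0 | ~q_3 | q_7) forces q_7 = True.
  clause (~q_3 | q_6 | ~q_7) is falsified — backtrack.
So q_3 = False.
  then (~q_2 | q_3 | ~q_4 | ~q_7) forces q_7 = False.
Set q_5 = True.
All clauses satisfied.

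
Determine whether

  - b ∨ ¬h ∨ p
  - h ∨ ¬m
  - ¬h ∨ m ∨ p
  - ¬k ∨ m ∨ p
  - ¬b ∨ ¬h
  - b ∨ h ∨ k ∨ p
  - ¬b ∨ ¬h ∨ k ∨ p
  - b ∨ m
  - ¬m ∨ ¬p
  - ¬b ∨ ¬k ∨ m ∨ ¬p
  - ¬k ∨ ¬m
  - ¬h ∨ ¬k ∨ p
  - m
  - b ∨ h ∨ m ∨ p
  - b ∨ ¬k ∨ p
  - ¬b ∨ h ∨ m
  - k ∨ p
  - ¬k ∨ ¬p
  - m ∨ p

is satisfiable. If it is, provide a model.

No satisfying assignment exists.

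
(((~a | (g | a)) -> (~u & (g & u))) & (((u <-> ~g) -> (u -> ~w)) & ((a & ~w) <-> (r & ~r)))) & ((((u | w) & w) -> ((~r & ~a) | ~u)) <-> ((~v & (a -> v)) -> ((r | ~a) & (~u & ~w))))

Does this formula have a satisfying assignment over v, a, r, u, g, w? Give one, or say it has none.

Unsatisfiable — no assignment works.

The conjunct (~a | (g | a)) -> (~u & (g & u)) is unsatisfiable on its own:
  a=F, u=F, g=F: evaluates to False.
  a=F, u=F, g=T: evaluates to False.
  a=F, u=T, g=F: evaluates to False.
  a=F, u=T, g=T: evaluates to False.
  a=T, u=F, g=F: evaluates to False.
  a=T, u=F, g=T: evaluates to False.
  a=T, u=T, g=F: evaluates to False.
  a=T, u=T, g=T: evaluates to False.
So the whole conjunction is unsatisfiable.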